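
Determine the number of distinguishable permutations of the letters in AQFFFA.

The 6 letters of AQFFFA have repeats: A appearing twice and F appearing 3 times.
The number of distinct arrangements is 6!/(3!·2!) = 720/12 = 60.

60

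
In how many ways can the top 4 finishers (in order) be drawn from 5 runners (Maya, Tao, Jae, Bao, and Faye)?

120

There are 5 choices for 1st place, 4 for 2nd, and so on down to 2 for position 4.
That gives 5 × 4 × 3 × 2 = 120.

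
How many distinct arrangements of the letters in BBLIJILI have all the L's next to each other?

420

Treat the 2 copies of L as a single block. The multiset to arrange is then {LL, B, B, I, I, I, J}, 7 items in all.
That gives (7)!/(3!·2!) = 420 arrangements.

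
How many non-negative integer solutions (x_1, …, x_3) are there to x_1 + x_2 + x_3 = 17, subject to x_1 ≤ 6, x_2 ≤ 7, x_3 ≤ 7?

10

Ignoring the caps, the number of non-negative solutions to x_1+…+x_3 = 17 is C(19,2) = 171.
Subtract solutions that violate a single cap (substitute x_i' = x_i − (cap_i+1)): x_1 ≥ 7 gives C(12,2) = 66; x_2 ≥ 8 gives C(11,2) = 55; x_3 ≥ 8 gives C(11,2) = 55. Together 176.
Add back pairs where two caps are both exceeded: 6 + 6 + 3 = 15.
By inclusion–exclusion the count is 171 − 176 + 15 = 10.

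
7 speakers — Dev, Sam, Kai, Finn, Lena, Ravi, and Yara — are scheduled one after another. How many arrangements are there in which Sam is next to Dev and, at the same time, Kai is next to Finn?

Treat {Sam,Dev} as one block (2 orders) and {Kai,Finn} as another (2 orders).
That leaves 5 units to arrange: 2 × 2 × 5! = 4 × 120 = 480.

480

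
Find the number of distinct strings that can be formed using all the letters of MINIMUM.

Letter multiplicities in MINIMUM: I×2, M×3, N×1, U×1.
So there are 7! / (3!·2!) = 420 distinguishable arrangements.

420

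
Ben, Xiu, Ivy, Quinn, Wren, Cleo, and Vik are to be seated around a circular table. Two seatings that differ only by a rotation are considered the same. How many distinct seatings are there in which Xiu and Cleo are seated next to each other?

240

Treat {Xiu, Cleo} as one unit (2 internal orders) and seat the resulting 6 units around the table: (5)! circular arrangements.
So 2 × (5)! = 2 × 120 = 240.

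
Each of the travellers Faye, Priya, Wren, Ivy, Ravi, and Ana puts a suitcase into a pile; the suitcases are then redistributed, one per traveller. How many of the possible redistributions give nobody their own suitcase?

Count assignments avoiding every fixed point. For any j of the 6 travellers fixed to their own suitcase, the other 6−j can be arranged in (6−j)! ways.
By inclusion–exclusion this is Σ_{j=0}^{6} (−1)^j C(6,j)·(6−j)!.
Computing: 720 − 720 + 360 − 120 + 30 − 6 + 1 = 265.

265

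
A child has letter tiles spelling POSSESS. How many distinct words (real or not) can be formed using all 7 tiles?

POSSESS has 7 letters with S appearing 4 times.
The number of distinct arrangements is 7!/(4!) = 5040/24 = 210.

210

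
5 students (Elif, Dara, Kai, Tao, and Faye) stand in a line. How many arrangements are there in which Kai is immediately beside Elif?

48

Treat {Kai, Elif} as a single unit. There are 4 units to order, and the pair itself can be ordered 2 ways.
So the count is 2·(4)! = 48.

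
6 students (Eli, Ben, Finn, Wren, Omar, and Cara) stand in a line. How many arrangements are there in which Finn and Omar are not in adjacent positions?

Of the 6! = 720 arrangements, those with Finn and Omar adjacent number 2 × 5! = 240 (treat the pair as a block with 2 internal orders).
So 720 − 240 = 480 arrangements keep them apart.

480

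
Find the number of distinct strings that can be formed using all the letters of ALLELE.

The 6 letters of ALLELE have repeats: E appearing twice and L appearing 3 times.
The number of distinct arrangements is 6!/(3!·2!) = 720/12 = 60.

60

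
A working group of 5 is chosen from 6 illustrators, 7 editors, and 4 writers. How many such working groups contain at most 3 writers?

Split by how many writers are chosen (0 through 3).
Sum: C(4,0)·C(13,5) + C(4,1)·C(13,4) + C(4,2)·C(13,3) + C(4,3)·C(13,2) = 1287 + 2860 + 1716 + 312 = 6175.

6175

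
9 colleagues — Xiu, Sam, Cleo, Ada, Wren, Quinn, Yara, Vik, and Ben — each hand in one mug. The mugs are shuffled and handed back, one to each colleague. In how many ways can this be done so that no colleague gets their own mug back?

133496

This is the derangement count D_9: permutations of 9 items with no fixed point.
By inclusion–exclusion this is Σ_{j=0}^{9} (−1)^j C(9,j)·(9−j)!.
Computing: 362880 − 362880 + 181440 − 60480 + 15120 − 3024 + 504 − 72 + 9 − 1 = 133496.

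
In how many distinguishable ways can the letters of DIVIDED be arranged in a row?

420

The 7 letters of DIVIDED have repeats: D appearing 3 times and I appearing twice.
So there are 7! / (3!·2!) = 420 distinguishable arrangements.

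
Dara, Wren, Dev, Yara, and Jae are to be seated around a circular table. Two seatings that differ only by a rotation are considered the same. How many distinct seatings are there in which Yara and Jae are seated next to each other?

Treat {Yara, Jae} as one unit (2 internal orders) and seat the resulting 4 units around the table: (3)! circular arrangements.
So 2 × (3)! = 2 × 6 = 12.

12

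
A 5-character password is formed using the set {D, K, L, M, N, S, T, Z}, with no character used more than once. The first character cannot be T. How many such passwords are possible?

The first character has 8−1 = 7 choices (anything except T).
The remaining 4 characters are filled from the other 7 symbols without repetition: 7 × 6 × 5 × 4 = 840.
Total: 7 × 840 = 5880.

5880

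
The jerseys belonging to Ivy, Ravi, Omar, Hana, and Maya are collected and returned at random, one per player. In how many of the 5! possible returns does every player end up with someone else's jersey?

Count assignments avoiding every fixed point. For any j of the 5 players fixed to their old jersey, the other 5−j can be arranged in (5−j)! ways.
By inclusion–exclusion this is Σ_{j=0}^{5} (−1)^j C(5,j)·(5−j)!.
Computing: 120 − 120 + 60 − 20 + 5 − 1 = 44.

44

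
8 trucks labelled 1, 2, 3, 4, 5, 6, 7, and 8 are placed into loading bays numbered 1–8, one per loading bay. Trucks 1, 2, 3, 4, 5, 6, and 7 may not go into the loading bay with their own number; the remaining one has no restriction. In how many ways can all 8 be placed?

Let Aᵢ (for 1 ≤ i ≤ 7) be the placements that put truck i in its forbidden loading bay. Any j of these fix j positions, leaving (8−j)! ways to fill the rest, and there are C(7,j) ways to pick which j.
By inclusion–exclusion, the number of valid placements is Σ_{j=0}^{7} (−1)^j C(7,j)·(8−j)!.
Computing: 40320 − 35280 + 15120 − 4200 + 840 − 126 + 14 − 1 = 16687.

16687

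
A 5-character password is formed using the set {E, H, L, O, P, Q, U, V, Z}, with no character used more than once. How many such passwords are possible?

15120

This is a permutation of 5 out of 9: P(9,5) = 9!/4!.
That product is 9 × 8 × 7 × 6 × 5 = 15120.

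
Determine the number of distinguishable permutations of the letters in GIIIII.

6

The 6 letters of GIIIII have repeats: I appearing 5 times.
Dividing 6! = 720 by 5! = 120 for the repeated letters gives 6.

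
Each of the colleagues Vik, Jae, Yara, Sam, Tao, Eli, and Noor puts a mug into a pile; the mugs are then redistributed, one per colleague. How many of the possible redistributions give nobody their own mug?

1854

Let Aᵢ be the assignments in which colleague i gets their own mug. We want the size of the complement of A₁∪…∪A_7.
By inclusion–exclusion this is Σ_{j=0}^{7} (−1)^j C(7,j)·(7−j)!.
Computing: 5040 − 5040 + 2520 − 840 + 210 − 42 + 7 − 1 = 1854.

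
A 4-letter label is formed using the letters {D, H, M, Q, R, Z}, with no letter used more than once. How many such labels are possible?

360

This is a permutation of 4 out of 6: P(6,4) = 6!/2!.
That product is 6 × 5 × 4 × 3 = 360.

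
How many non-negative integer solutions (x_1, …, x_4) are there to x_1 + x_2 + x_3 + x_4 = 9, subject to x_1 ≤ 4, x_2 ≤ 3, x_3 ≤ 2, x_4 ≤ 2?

Ignoring the caps, the number of non-negative solutions to x_1+…+x_4 = 9 is C(12,3) = 220.
Subtract solutions that violate a single cap (substitute x_i' = x_i − (cap_i+1)): x_1 ≥ 5 gives C(7,3) = 35; x_2 ≥ 4 gives C(8,3) = 56; x_3 ≥ 3 gives C(9,3) = 84; x_4 ≥ 3 gives C(9,3) = 84. Together 259.
Add back pairs where two caps are both exceeded: 1 + 4 + 4 + 10 + 10 + 20 = 49.
By inclusion–exclusion the count is 220 − 259 + 49 = 10.

10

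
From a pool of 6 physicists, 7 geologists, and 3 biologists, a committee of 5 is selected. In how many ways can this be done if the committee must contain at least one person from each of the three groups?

2730

Total 5-person selections from all 16: C(16,5) = 4368.
Subtract selections that omit an entire group: no physicists → C(10,5) = 252; no geologists → C(9,5) = 126; no biologists → C(13,5) = 1287.
Add back selections omitting two groups (i.e. drawn from a single group): C(6,5) + C(7,5) + C(3,5) = 27.
By inclusion–exclusion: 4368 − 1665 + 27 = 2730.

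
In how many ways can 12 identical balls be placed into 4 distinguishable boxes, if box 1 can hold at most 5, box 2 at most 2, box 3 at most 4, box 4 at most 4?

Without the upper bounds there are C(15,3) = 455 ways to split 12 among 4 boxes.
Subtract solutions that violate a single cap (substitute x_i' = x_i − (cap_i+1)): x_1 ≥ 6 gives C(9,3) = 84; x_2 ≥ 3 gives C(12,3) = 220; x_3 ≥ 5 gives C(10,3) = 120; x_4 ≥ 5 gives C(10,3) = 120. Together 544.
Add back pairs where two caps are both exceeded: 20 + 4 + 4 + 35 + 35 + 10 = 108.
By inclusion–exclusion the count is 455 − 544 + 108 = 19.

19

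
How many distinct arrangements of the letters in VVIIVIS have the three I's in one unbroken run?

20

Treat the 3 copies of I as a single block. The multiset to arrange is then {III, S, V, V, V}, 5 items in all.
That gives (5)!/(3!) = 20 arrangements.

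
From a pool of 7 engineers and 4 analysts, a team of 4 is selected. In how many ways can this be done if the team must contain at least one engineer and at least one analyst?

294

With no constraint there are C(11,4) = 330 possible selections.
Subtract selections that omit an entire group: no engineers → C(4,4) = 1; no analysts → C(7,4) = 35.
Both groups omitted at once is impossible, so 330 − 36 = 294.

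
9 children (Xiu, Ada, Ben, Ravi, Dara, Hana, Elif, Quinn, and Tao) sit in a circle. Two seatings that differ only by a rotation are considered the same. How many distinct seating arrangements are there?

40320

Fix one person's seat to break rotational symmetry; the remaining 8 people can be arranged in (8)! = 40320 ways.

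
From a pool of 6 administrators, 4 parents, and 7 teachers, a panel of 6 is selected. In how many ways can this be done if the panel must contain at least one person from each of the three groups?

9996

Total 6-person selections from all 17: C(17,6) = 12376.
Selections missing a whole group: no administrators → C(11,6) = 462; no parents → C(13,6) = 1716; no teachers → C(10,6) = 210.
Add back selections omitting two groups (i.e. drawn from a single group): C(6,6) + C(4,6) + C(7,6) = 8.
By inclusion–exclusion: 12376 − 2388 + 8 = 9996.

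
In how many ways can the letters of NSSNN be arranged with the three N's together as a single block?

Treat the 3 copies of N as a single block. The multiset to arrange is then {NNN, S, S}, 3 items in all.
That gives (3)!/(2!) = 3 arrangements.

3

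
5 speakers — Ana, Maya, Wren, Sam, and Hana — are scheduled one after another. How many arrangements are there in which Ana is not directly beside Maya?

72

There are 5! = 120 arrangements in all. If Ana and Maya are adjacent, merging them into one block gives 2·(4)! = 48 arrangements.
Complementary counting: 120 − 48 = 72.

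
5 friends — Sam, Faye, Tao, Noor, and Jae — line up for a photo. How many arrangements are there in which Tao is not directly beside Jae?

72

Of the 5! = 120 arrangements, those with Tao and Jae adjacent number 2 × 4! = 48 (treat the pair as a block with 2 internal orders).
Complementary counting: 120 − 48 = 72.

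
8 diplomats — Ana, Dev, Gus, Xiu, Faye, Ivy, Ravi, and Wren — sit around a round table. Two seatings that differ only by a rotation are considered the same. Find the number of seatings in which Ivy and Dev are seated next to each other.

Treat {Ivy, Dev} as one unit (2 internal orders) and seat the resulting 7 units around the table: (6)! circular arrangements.
So 2 × (6)! = 2 × 720 = 1440.

1440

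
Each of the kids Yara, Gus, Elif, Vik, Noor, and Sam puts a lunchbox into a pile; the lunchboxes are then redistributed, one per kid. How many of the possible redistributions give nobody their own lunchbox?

265

Let Aᵢ be the assignments in which kid i gets their own lunchbox. We want the size of the complement of A₁∪…∪A_6.
By inclusion–exclusion this is Σ_{j=0}^{6} (−1)^j C(6,j)·(6−j)!.
Computing: 720 − 720 + 360 − 120 + 30 − 6 + 1 = 265.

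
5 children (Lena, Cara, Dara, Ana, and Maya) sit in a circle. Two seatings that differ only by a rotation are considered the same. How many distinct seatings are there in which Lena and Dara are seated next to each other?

12

Glue Lena and Dara into a block (2 internal orders). Seating 4 units around a circle gives (3)! arrangements.
So 2 × (3)! = 2 × 6 = 12.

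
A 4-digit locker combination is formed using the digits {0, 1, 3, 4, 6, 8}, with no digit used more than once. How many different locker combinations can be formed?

With no repetition, fill the 4 digits in order: 6 choices, then 5, down to 3.
6 × 5 × 4 × 3 = 360.

360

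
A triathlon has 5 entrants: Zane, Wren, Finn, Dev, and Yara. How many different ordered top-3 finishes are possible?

This is an ordered selection of 3 from 5: P(5,3).
That gives 5 × 4 × 3 = 60.

60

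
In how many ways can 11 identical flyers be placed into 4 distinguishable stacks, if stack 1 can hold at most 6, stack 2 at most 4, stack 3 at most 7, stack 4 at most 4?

Ignoring the caps, the number of non-negative solutions to x_1+…+x_4 = 11 is C(14,3) = 364.
Subtract solutions that violate a single cap (substitute x_i' = x_i − (cap_i+1)): x_1 ≥ 7 gives C(7,3) = 35; x_2 ≥ 5 gives C(9,3) = 84; x_3 ≥ 8 gives C(6,3) = 20; x_4 ≥ 5 gives C(9,3) = 84. Together 223.
Add back pairs where two caps are both exceeded: 0 + 0 + 0 + 0 + 4 + 0 = 4.
By inclusion–exclusion the count is 364 − 223 + 4 = 145.

145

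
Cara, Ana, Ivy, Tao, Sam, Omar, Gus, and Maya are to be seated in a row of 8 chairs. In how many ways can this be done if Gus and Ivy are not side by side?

There are 8! = 40320 arrangements in all. If Gus and Ivy are adjacent, merging them into one block gives 2·(7)! = 10080 arrangements.
Complementary counting: 40320 − 10080 = 30240.

30240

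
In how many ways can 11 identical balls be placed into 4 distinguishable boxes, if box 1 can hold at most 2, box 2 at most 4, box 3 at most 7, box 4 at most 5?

71

Ignoring the caps, the number of non-negative solutions to x_1+…+x_4 = 11 is C(14,3) = 364.
Subtract solutions that violate a single cap (substitute x_i' = x_i − (cap_i+1)): x_1 ≥ 3 gives C(11,3) = 165; x_2 ≥ 5 gives C(9,3) = 84; x_3 ≥ 8 gives C(6,3) = 20; x_4 ≥ 6 gives C(8,3) = 56. Together 325.
Add back pairs where two caps are both exceeded: 20 + 1 + 10 + 0 + 1 + 0 = 32.
By inclusion–exclusion the count is 364 − 325 + 32 = 71.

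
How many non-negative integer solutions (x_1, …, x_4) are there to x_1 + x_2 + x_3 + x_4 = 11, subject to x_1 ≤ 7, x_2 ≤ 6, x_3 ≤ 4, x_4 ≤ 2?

By stars and bars, unrestricted non-negative solutions to x_1+…+x_4 = 11 number C(11+3,3) = 364.
Subtract solutions that violate a single cap (substitute x_i' = x_i − (cap_i+1)): x_1 ≥ 8 gives C(6,3) = 20; x_2 ≥ 7 gives C(7,3) = 35; x_3 ≥ 5 gives C(9,3) = 84; x_4 ≥ 3 gives C(11,3) = 165. Together 304.
Add back pairs where two caps are both exceeded: 0 + 0 + 1 + 0 + 4 + 20 = 25.
By inclusion–exclusion the count is 364 − 304 + 25 = 85.

85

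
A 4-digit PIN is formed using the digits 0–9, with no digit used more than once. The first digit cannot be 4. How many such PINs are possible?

4536

The first digit has 10−1 = 9 choices (anything except 4).
The remaining 3 digits are filled from the other 9 symbols without repetition: 9 × 8 × 7 = 504.
Total: 9 × 504 = 4536.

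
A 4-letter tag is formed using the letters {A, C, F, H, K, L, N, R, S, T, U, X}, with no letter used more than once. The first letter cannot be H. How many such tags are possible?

The first letter has 12−1 = 11 choices (anything except H).
The remaining 3 letters are filled from the other 11 symbols without repetition: 11 × 10 × 9 = 990.
Total: 11 × 990 = 10890.

10890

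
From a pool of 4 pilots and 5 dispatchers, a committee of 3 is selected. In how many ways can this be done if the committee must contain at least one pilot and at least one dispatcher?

70

With no constraint there are C(9,3) = 84 possible selections.
Subtract selections that omit an entire group: no pilots → C(5,3) = 10; no dispatchers → C(4,3) = 4.
Both groups omitted at once is impossible, so 84 − 14 = 70.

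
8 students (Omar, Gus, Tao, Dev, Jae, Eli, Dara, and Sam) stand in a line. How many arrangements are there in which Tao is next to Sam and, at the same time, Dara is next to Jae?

Treat {Tao,Sam} as one block (2 orders) and {Dara,Jae} as another (2 orders).
That leaves 6 units to arrange: 2 × 2 × 6! = 4 × 720 = 2880.

2880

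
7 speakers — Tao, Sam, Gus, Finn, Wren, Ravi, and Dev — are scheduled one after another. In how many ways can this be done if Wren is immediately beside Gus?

1440

Place the 5 others and the Wren-Gus pair as 6 objects in a line; the pair has 2 internal arrangements.
That gives 2 × 6! = 2 × 720 = 1440.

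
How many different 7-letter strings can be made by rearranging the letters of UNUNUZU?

105

UNUNUZU has 7 letters with N appearing twice and U appearing 4 times.
Dividing 7! = 5040 by 4!·2! = 48 for the repeated letters gives 105.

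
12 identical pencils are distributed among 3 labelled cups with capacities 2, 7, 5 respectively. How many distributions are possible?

Without the upper bounds there are C(14,2) = 91 ways to split 12 among 3 cups.
Subtract solutions that violate a single cap (substitute x_i' = x_i − (cap_i+1)): x_1 ≥ 3 gives C(11,2) = 55; x_2 ≥ 8 gives C(6,2) = 15; x_3 ≥ 6 gives C(8,2) = 28. Together 98.
Add back pairs where two caps are both exceeded: 3 + 10 + 0 = 13.
By inclusion–exclusion the count is 91 − 98 + 13 = 6.

6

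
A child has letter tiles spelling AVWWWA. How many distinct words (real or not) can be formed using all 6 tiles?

Letter multiplicities in AVWWWA: A×2, V×1, W×3.
Dividing 6! = 720 by 3!·2! = 12 for the repeated letters gives 60.

60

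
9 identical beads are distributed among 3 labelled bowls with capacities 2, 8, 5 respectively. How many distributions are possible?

Ignoring the caps, the number of non-negative solutions to x_1+…+x_3 = 9 is C(11,2) = 55.
Subtract solutions that violate a single cap (substitute x_i' = x_i − (cap_i+1)): x_1 ≥ 3 gives C(8,2) = 28; x_2 ≥ 9 gives C(2,2) = 1; x_3 ≥ 6 gives C(5,2) = 10. Together 39.
Add back pairs where two caps are both exceeded: 0 + 1 + 0 = 1.
By inclusion–exclusion the count is 55 − 39 + 1 = 17.

17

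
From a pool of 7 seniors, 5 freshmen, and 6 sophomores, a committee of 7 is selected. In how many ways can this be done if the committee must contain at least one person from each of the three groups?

28987

Total 7-person selections from all 18: C(18,7) = 31824.
Subtract selections that omit an entire group: no seniors → C(11,7) = 330; no freshmen → C(13,7) = 1716; no sophomores → C(12,7) = 792.
Add back selections omitting two groups (i.e. drawn from a single group): C(7,7) + C(5,7) + C(6,7) = 1.
By inclusion–exclusion: 31824 − 2838 + 1 = 28987.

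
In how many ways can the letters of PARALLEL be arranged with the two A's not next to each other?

2520

Total arrangements of PARALLEL: 8!/(3!·2!) = 3360.
If the two A's are adjacent, glue them into one block, leaving 7 items to arrange: (7)!/(3!) = 840 ways.
Hence 3360 − 840 = 2520.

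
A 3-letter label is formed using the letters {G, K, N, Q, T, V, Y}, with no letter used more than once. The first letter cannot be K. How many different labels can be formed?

The first letter has 7−1 = 6 choices (anything except K).
The remaining 2 letters are filled from the other 6 symbols without repetition: 6 × 5 = 30.
Total: 6 × 30 = 180.

180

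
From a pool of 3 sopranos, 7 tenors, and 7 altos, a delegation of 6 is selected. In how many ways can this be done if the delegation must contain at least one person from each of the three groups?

With no constraint there are C(17,6) = 12376 possible selections.
Selections missing a whole group: no sopranos → C(14,6) = 3003; no tenors → C(10,6) = 210; no altos → C(10,6) = 210.
Add back selections omitting two groups (i.e. drawn from a single group): C(3,6) + C(7,6) + C(7,6) = 14.
By inclusion–exclusion: 12376 − 3423 + 14 = 8967.

8967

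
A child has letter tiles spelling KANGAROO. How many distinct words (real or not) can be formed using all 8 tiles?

The 8 letters of KANGAROO have repeats: A appearing twice and O appearing twice.
The number of distinct arrangements is 8!/(2!·2!) = 40320/4 = 10080.

10080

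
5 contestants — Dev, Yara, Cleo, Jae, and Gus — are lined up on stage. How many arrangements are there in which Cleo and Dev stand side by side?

Glue Cleo and Dev into one block (2 internal orders), leaving 4 units to arrange in a row.
So the count is 2·(4)! = 48.

48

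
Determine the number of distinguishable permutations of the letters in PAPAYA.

PAPAYA has 6 letters with A appearing 3 times and P appearing twice.
Dividing 6! = 720 by 3!·2! = 12 for the repeated letters gives 60.

60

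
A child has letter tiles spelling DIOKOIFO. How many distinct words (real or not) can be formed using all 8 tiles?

3360

The 8 letters of DIOKOIFO have repeats: I appearing twice and O appearing 3 times.
The number of distinct arrangements is 8!/(3!·2!) = 40320/12 = 3360.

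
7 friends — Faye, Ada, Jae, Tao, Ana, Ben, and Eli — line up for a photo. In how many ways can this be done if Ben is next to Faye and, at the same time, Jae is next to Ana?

Treat {Ben,Faye} as one block (2 orders) and {Jae,Ana} as another (2 orders).
That leaves 5 units to arrange: 2 × 2 × 5! = 4 × 120 = 480.

480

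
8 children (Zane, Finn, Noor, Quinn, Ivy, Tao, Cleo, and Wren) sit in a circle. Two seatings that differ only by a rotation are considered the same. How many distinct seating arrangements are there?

Fix one person's seat to break rotational symmetry; the remaining 7 people can be arranged in (7)! = 5040 ways.

5040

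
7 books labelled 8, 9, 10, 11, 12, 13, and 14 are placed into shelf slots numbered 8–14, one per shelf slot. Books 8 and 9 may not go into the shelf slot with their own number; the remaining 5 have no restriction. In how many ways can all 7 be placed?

Let Aᵢ (for i ∈ {8, 9}) be the placements that put book i in its forbidden shelf slot. Any j of these fix j positions, leaving (7−j)! ways to fill the rest, and there are C(2,j) ways to pick which j.
By inclusion–exclusion, the number of valid placements is Σ_{j=0}^{2} (−1)^j C(2,j)·(7−j)!.
Computing: 5040 − 1440 + 120 = 3720.

3720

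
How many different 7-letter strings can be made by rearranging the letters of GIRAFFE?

The 7 letters of GIRAFFE have repeats: F appearing twice.
So there are 7! / (2!) = 2520 distinguishable arrangements.

2520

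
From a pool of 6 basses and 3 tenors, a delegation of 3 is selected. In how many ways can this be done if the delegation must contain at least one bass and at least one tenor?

Total 3-person selections from all 9: C(9,3) = 84.
Selections missing a whole group: no basses → C(3,3) = 1; no tenors → C(6,3) = 20.
Both groups omitted at once is impossible, so 84 − 21 = 63.

63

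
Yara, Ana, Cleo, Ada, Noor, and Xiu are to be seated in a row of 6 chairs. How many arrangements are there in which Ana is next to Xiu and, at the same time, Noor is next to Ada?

Treat {Ana,Xiu} as one block (2 orders) and {Noor,Ada} as another (2 orders).
That leaves 4 units to arrange: 2 × 2 × 4! = 4 × 24 = 96.

96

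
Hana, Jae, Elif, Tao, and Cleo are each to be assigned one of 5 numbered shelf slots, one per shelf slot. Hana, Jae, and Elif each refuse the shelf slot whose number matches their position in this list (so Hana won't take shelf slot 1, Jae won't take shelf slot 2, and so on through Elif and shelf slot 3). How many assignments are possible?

Let Aᵢ (for i ∈ {1, 2, 3}) be the placements that put person i in their forbidden shelf slot. Any j of these fix j positions, leaving (5−j)! ways to fill the rest, and there are C(3,j) ways to pick which j.
By inclusion–exclusion, the number of valid placements is Σ_{j=0}^{3} (−1)^j C(3,j)·(5−j)!.
Computing: 120 − 72 + 18 − 2 = 64.

64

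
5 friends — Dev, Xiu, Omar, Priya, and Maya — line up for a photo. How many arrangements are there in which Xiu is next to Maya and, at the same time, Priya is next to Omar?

24

Treat {Xiu,Maya} as one block (2 orders) and {Priya,Omar} as another (2 orders).
That leaves 3 units to arrange: 2 × 2 × 3! = 4 × 6 = 24.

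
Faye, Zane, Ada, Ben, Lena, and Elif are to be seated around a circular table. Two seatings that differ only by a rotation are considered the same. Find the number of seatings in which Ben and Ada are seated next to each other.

48

Glue Ben and Ada into a block (2 internal orders). Seating 5 units around a circle gives (4)! arrangements.
So 2 × (4)! = 2 × 24 = 48.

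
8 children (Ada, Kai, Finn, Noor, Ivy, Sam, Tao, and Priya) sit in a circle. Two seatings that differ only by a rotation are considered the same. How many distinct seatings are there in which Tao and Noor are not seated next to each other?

All circular seatings of 8 people number (7)! = 5040.
Those with Tao next to Noor: fuse the pair into one unit and seat 7 units around a circle — 2·(6)! = 1440.
Subtracting, 5040 − 1440 = 3600.

3600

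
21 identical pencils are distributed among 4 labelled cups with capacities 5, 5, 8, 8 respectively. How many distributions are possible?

Without the upper bounds there are C(24,3) = 2024 ways to split 21 among 4 cups.
Subtract solutions that violate a single cap (substitute x_i' = x_i − (cap_i+1)): x_1 ≥ 6 gives C(18,3) = 816; x_2 ≥ 6 gives C(18,3) = 816; x_3 ≥ 9 gives C(15,3) = 455; x_4 ≥ 9 gives C(15,3) = 455. Together 2542.
Add back pairs where two caps are both exceeded: 220 + 84 + 84 + 84 + 84 + 20 = 576.
Subtract triples: 1 + 1 + 0 + 0 = 2.
By inclusion–exclusion the count is 2024 − 2542 + 576 − 2 = 56.

56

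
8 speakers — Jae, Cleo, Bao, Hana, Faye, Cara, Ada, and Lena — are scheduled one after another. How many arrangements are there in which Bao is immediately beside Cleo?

Treat {Bao, Cleo} as a single unit. There are 7 units to order, and the pair itself can be ordered 2 ways.
So the count is 2·(7)! = 10080.

10080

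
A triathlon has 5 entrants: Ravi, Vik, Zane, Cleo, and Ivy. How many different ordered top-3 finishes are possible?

60

This is an ordered selection of 3 from 5: P(5,3).
That gives 5 × 4 × 3 = 60.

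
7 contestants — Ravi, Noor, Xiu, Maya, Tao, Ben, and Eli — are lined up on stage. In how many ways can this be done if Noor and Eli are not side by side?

3600

There are 7! = 5040 arrangements in all. If Noor and Eli are adjacent, merging them into one block gives 2·(6)! = 1440 arrangements.
Complementary counting: 5040 − 1440 = 3600.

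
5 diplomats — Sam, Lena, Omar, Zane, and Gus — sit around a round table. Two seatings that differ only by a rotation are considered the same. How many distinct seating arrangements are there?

Around a circle, 5 distinct people have 5!/5 = (4)! = 24 rotationally distinct seatings.

24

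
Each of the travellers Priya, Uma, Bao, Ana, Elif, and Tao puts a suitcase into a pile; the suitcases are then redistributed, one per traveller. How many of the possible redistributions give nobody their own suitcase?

265

Let Aᵢ be the assignments in which traveller i gets their own suitcase. We want the size of the complement of A₁∪…∪A_6.
By inclusion–exclusion this is Σ_{j=0}^{6} (−1)^j C(6,j)·(6−j)!.
Computing: 720 − 720 + 360 − 120 + 30 − 6 + 1 = 265.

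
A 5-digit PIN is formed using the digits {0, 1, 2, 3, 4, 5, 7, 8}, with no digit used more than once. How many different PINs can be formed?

6720

With no repetition, fill the 5 digits in order: 8 choices, then 7, down to 4.
That product is 8 × 7 × 6 × 5 × 4 = 6720.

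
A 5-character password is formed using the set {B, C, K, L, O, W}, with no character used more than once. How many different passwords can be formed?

With no repetition, fill the 5 characters in order: 6 choices, then 5, down to 2.
That product is 6 × 5 × 4 × 3 × 2 = 720.

720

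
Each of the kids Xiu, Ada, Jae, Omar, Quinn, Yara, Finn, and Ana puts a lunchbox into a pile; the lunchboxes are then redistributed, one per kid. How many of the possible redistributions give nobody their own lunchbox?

Let Aᵢ be the assignments in which kid i gets their own lunchbox. We want the size of the complement of A₁∪…∪A_8.
By inclusion–exclusion this is Σ_{j=0}^{8} (−1)^j C(8,j)·(8−j)!.
Computing: 40320 − 40320 + 20160 − 6720 + 1680 − 336 + 56 − 8 + 1 = 14833.

14833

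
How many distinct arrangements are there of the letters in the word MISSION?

Letter multiplicities in MISSION: I×2, M×1, N×1, O×1, S×2.
So there are 7! / (2!·2!) = 1260 distinguishable arrangements.

1260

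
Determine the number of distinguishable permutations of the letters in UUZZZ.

10

Letter multiplicities in UUZZZ: U×2, Z×3.
The number of distinct arrangements is 5!/(3!·2!) = 120/12 = 10.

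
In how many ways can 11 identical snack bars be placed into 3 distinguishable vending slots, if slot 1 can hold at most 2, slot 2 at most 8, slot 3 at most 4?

By stars and bars, unrestricted non-negative solutions to x_1+…+x_3 = 11 number C(11+2,2) = 78.
Subtract solutions that violate a single cap (substitute x_i' = x_i − (cap_i+1)): x_1 ≥ 3 gives C(10,2) = 45; x_2 ≥ 9 gives C(4,2) = 6; x_3 ≥ 5 gives C(8,2) = 28. Together 79.
Add back pairs where two caps are both exceeded: 0 + 10 + 0 = 10.
By inclusion–exclusion the count is 78 − 79 + 10 = 9.

9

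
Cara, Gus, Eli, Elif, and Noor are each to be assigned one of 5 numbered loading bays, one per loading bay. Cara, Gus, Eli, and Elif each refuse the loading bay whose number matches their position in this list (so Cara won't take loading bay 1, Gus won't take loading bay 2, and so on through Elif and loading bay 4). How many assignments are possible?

53

Let Aᵢ (for 1 ≤ i ≤ 4) be the placements that put person i in their forbidden loading bay. Any j of these fix j positions, leaving (5−j)! ways to fill the rest, and there are C(4,j) ways to pick which j.
By inclusion–exclusion, the number of valid placements is Σ_{j=0}^{4} (−1)^j C(4,j)·(5−j)!.
Computing: 120 − 96 + 36 − 8 + 1 = 53.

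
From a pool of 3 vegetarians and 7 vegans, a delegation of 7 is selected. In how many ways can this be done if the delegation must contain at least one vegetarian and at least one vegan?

With no constraint there are C(10,7) = 120 possible selections.
Selections missing a whole group: no vegetarians → C(7,7) = 1; no vegans → C(3,7) = 0.
Both groups omitted at once is impossible, so 120 − 1 = 119.

119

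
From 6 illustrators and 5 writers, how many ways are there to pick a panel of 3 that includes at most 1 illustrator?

Split by how many illustrators are chosen (0 through 1).
Sum: C(6,0)·C(5,3) + C(6,1)·C(5,2) = 10 + 60 = 70.

70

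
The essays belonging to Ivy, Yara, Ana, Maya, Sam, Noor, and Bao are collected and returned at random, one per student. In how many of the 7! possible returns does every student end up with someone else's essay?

1854

Let Aᵢ be the assignments in which student i gets their own essay. We want the size of the complement of A₁∪…∪A_7.
By inclusion–exclusion this is Σ_{j=0}^{7} (−1)^j C(7,j)·(7−j)!.
Computing: 5040 − 5040 + 2520 − 840 + 210 − 42 + 7 − 1 = 1854.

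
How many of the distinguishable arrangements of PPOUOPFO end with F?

140

Fix F in the last position and arrange the remaining 7 letters.
Those 7 letters have O appearing 3 times and P appearing 3 times, giving (7)!/(3!·3!) = 140.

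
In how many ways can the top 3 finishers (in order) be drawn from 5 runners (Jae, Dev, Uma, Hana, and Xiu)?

There are 5 choices for 1st place, 4 for 2nd, and 3 for 3rd.
That gives 5 × 4 × 3 = 60.

60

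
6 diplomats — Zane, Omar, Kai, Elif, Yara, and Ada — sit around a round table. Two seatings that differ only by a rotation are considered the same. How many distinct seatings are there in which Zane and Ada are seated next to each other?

48

Glue Zane and Ada into a block (2 internal orders). Seating 5 units around a circle gives (4)! arrangements.
So 2 × (4)! = 2 × 24 = 48.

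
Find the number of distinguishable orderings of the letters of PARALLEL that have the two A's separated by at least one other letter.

2520

Total arrangements of PARALLEL: 8!/(3!·2!) = 3360.
Arrangements with the A's together: treat AA as one letter, giving (7)!/(3!) = 840.
Hence 3360 − 840 = 2520.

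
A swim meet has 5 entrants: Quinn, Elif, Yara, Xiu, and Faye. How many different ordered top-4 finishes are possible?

120

This is an ordered selection of 4 from 5: P(5,4).
That gives 5 × 4 × 3 × 2 = 120.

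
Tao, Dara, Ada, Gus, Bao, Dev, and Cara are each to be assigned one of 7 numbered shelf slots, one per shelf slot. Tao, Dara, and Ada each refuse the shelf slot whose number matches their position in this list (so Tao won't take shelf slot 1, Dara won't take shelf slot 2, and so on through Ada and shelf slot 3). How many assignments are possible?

3216

Let Aᵢ (for i ∈ {1, 2, 3}) be the placements that put person i in their forbidden shelf slot. Any j of these fix j positions, leaving (7−j)! ways to fill the rest, and there are C(3,j) ways to pick which j.
By inclusion–exclusion, the number of valid placements is Σ_{j=0}^{3} (−1)^j C(3,j)·(7−j)!.
Computing: 5040 − 2160 + 360 − 24 = 3216.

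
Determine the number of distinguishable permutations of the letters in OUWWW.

20

Letter multiplicities in OUWWW: O×1, U×1, W×3.
So there are 5! / (3!) = 20 distinguishable arrangements.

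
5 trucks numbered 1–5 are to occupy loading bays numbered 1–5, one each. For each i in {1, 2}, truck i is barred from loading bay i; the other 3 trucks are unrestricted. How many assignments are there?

78

Let Aᵢ (for i ∈ {1, 2}) be the placements that put truck i in its forbidden loading bay. Any j of these fix j positions, leaving (5−j)! ways to fill the rest, and there are C(2,j) ways to pick which j.
By inclusion–exclusion, the number of valid placements is Σ_{j=0}^{2} (−1)^j C(2,j)·(5−j)!.
Computing: 120 − 48 + 6 = 78.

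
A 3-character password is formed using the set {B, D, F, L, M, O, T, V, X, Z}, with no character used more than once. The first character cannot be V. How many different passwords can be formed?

The first character has 10−1 = 9 choices (anything except V).
The remaining 2 characters are filled from the other 9 symbols without repetition: 9 × 8 = 72.
Total: 9 × 72 = 648.

648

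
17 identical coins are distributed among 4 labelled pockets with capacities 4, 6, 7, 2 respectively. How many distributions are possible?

10

By stars and bars, unrestricted non-negative solutions to x_1+…+x_4 = 17 number C(17+3,3) = 1140.
Subtract solutions that violate a single cap (substitute x_i' = x_i − (cap_i+1)): x_1 ≥ 5 gives C(15,3) = 455; x_2 ≥ 7 gives C(13,3) = 286; x_3 ≥ 8 gives C(12,3) = 220; x_4 ≥ 3 gives C(17,3) = 680. Together 1641.
Add back pairs where two caps are both exceeded: 56 + 35 + 220 + 10 + 120 + 84 = 525.
Subtract triples: 0 + 10 + 4 + 0 = 14.
By inclusion–exclusion the count is 1140 − 1641 + 525 − 14 = 10.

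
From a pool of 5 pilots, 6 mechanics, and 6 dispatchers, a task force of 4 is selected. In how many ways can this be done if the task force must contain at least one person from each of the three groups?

Unrestricted: C(17,4) = 2380 ways to pick any 4 of the 17.
Selections missing a whole group: no pilots → C(12,4) = 495; no mechanics → C(11,4) = 330; no dispatchers → C(11,4) = 330.
Add back selections omitting two groups (i.e. drawn from a single group): C(5,4) + C(6,4) + C(6,4) = 35.
By inclusion–exclusion: 2380 − 1155 + 35 = 1260.

1260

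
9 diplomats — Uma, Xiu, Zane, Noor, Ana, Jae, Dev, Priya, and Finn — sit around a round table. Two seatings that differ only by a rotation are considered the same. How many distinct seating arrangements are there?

40320

Fix one person's seat to break rotational symmetry; the remaining 8 people can be arranged in (8)! = 40320 ways.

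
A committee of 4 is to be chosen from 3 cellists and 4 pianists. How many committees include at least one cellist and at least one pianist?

Total 4-person selections from all 7: C(7,4) = 35.
Subtract selections that omit an entire group: no cellists → C(4,4) = 1; no pianists → C(3,4) = 0.
Both groups omitted at once is impossible, so 35 − 1 = 34.

34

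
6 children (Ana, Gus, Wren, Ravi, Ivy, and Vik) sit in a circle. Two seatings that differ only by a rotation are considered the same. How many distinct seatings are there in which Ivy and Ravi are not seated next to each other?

Without the restriction there are (5)! = 120 seatings.
Seatings with Ivy beside Ravi: treat them as a block with 2 internal orders, giving 2 × (4)! = 48.
Subtracting, 120 − 48 = 72.

72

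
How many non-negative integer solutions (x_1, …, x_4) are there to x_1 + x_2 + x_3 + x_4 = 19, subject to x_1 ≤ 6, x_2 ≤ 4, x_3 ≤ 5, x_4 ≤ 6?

10

Without the upper bounds there are C(22,3) = 1540 ways to split 19 among 4 variables.
Subtract solutions that violate a single cap (substitute x_i' = x_i − (cap_i+1)): x_1 ≥ 7 gives C(15,3) = 455; x_2 ≥ 5 gives C(17,3) = 680; x_3 ≥ 6 gives C(16,3) = 560; x_4 ≥ 7 gives C(15,3) = 455. Together 2150.
Add back pairs where two caps are both exceeded: 120 + 84 + 56 + 165 + 120 + 84 = 629.
Subtract triples: 4 + 1 + 0 + 4 = 9.
By inclusion–exclusion the count is 1540 − 2150 + 629 − 9 = 10.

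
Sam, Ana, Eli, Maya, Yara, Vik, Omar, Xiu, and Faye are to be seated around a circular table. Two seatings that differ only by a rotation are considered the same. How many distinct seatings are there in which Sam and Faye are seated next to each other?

Treat {Sam, Faye} as one unit (2 internal orders) and seat the resulting 8 units around the table: (7)! circular arrangements.
So 2 × (7)! = 2 × 5040 = 10080.

10080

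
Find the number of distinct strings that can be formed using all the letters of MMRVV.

The 5 letters of MMRVV have repeats: M appearing twice and V appearing twice.
So there are 5! / (2!·2!) = 30 distinguishable arrangements.

30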